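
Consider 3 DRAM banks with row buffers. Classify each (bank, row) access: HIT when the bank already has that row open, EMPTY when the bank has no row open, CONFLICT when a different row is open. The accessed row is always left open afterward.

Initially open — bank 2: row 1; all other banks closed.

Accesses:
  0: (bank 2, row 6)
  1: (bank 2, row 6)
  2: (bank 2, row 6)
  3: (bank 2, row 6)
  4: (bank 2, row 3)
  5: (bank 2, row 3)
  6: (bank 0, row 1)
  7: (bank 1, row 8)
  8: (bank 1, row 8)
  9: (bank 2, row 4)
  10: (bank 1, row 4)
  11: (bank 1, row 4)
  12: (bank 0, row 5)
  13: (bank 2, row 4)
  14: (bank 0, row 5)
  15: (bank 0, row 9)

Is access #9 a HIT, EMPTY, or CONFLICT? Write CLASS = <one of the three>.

CLASS = CONFLICT

  [0] b2 r6: had r1 ⇒ C
  [1] b2 r6: had r6 ⇒ H
  [2] b2 r6: had r6 ⇒ H
  [3] b2 r6: had r6 ⇒ H
  [4] b2 r3: had r6 ⇒ C
  [5] b2 r3: had r3 ⇒ H
  [6] b0 r1: no row ⇒ E
  [7] b1 r8: no row ⇒ E
  [8] b1 r8: had r8 ⇒ H
  [9] b2 r4: had r3 ⇒ C
  [10] b1 r4: had r8 ⇒ C
  [11] b1 r4: had r4 ⇒ H
  [12] b0 r5: had r1 ⇒ C
  [13] b2 r4: had r4 ⇒ H
  [14] b0 r5: had r5 ⇒ H
  [15] b0 r9: had r5 ⇒ C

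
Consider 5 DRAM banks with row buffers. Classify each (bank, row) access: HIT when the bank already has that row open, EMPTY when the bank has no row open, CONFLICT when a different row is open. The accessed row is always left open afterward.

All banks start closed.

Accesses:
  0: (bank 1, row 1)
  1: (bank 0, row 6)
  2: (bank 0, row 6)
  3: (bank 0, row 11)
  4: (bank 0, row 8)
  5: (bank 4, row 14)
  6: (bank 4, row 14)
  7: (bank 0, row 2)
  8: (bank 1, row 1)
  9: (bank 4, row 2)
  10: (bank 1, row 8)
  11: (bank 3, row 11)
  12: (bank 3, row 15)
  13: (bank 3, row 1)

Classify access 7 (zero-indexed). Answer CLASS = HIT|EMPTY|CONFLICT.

CLASS = CONFLICT

step 0: bank1 None->1 [EMPTY]
step 1: bank0 None->6 [EMPTY]
step 2: bank0 6->6 [HIT]
step 3: bank0 6->11 [CONFLICT]
step 4: bank0 11->8 [CONFLICT]
step 5: bank4 None->14 [EMPTY]
step 6: bank4 14->14 [HIT]
step 7: bank0 8->2 [CONFLICT]
step 8: bank1 1->1 [HIT]
step 9: bank4 14->2 [CONFLICT]
step 10: bank1 1->8 [CONFLICT]
step 11: bank3 None->11 [EMPTY]
step 12: bank3 11->15 [CONFLICT]
step 13: bank3 15->1 [CONFLICT]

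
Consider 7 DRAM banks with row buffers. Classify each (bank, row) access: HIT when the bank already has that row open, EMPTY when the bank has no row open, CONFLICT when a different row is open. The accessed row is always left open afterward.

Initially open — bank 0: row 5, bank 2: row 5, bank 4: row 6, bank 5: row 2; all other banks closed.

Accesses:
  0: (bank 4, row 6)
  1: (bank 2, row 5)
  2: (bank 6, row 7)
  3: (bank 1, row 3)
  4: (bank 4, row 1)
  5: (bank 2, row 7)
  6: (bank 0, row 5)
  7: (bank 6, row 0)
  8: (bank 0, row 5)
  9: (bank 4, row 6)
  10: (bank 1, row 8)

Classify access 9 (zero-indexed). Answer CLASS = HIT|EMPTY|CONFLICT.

#0 (4,6) H  (was 6)
#1 (2,5) H  (was 5)
#2 (6,7) E
#3 (1,3) E
#4 (4,1) C  (was 6)
#5 (2,7) C  (was 5)
#6 (0,5) H  (was 5)
#7 (6,0) C  (was 7)
#8 (0,5) H  (was 5)
#9 (4,6) C  (was 1)
#10 (1,8) C  (was 3)

CLASS = CONFLICT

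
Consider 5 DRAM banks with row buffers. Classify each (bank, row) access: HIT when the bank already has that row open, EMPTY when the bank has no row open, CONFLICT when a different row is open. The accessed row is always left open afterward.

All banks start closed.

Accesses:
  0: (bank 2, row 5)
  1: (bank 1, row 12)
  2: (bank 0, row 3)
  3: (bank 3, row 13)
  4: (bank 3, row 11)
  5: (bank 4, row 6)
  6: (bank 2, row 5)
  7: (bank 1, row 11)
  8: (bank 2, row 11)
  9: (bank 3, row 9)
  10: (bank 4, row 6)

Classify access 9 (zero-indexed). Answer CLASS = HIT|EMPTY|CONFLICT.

0: bank 2 row 5 — prev None → EMPTY
1: bank 1 row 12 — prev None → EMPTY
2: bank 0 row 3 — prev None → EMPTY
3: bank 3 row 13 — prev None → EMPTY
4: bank 3 row 11 — prev 13 → CONFLICT
5: bank 4 row 6 — prev None → EMPTY
6: bank 2 row 5 — prev 5 → HIT
7: bank 1 row 11 — prev 12 → CONFLICT
8: bank 2 row 11 — prev 5 → CONFLICT
9: bank 3 row 9 — prev 11 → CONFLICT
10: bank 4 row 6 — prev 6 → HIT

CLASS = CONFLICT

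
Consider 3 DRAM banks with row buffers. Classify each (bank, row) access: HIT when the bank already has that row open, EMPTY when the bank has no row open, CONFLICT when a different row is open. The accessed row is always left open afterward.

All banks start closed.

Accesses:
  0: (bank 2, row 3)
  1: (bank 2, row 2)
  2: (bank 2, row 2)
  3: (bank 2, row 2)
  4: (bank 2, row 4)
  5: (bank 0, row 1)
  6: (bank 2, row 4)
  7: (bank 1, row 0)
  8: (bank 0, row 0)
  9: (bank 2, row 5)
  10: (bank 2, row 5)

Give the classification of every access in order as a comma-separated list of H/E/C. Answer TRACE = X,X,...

TRACE = E,C,H,H,C,E,H,E,C,C,H

  [0] b2 r3: no row ⇒ E
  [1] b2 r2: had r3 ⇒ C
  [2] b2 r2: had r2 ⇒ H
  [3] b2 r2: had r2 ⇒ H
  [4] b2 r4: had r2 ⇒ C
  [5] b0 r1: no row ⇒ E
  [6] b2 r4: had r4 ⇒ H
  [7] b1 r0: no row ⇒ E
  [8] b0 r0: had r1 ⇒ C
  [9] b2 r5: had r4 ⇒ C
  [10] b2 r5: had r5 ⇒ H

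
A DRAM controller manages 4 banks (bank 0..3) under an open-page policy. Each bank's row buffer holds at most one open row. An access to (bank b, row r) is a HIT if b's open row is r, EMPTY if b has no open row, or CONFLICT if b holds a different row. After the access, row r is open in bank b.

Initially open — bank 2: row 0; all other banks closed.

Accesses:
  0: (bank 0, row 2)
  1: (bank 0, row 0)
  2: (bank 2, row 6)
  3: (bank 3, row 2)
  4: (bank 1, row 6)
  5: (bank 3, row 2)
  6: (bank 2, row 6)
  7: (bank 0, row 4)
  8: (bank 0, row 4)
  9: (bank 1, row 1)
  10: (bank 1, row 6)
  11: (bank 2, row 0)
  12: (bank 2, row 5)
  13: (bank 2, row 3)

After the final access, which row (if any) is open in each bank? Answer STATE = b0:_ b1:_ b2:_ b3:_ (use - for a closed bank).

STATE = b0:4 b1:6 b2:3 b3:2

step 0: bank0 None->2 [EMPTY]
step 1: bank0 2->0 [CONFLICT]
step 2: bank2 0->6 [CONFLICT]
step 3: bank3 None->2 [EMPTY]
step 4: bank1 None->6 [EMPTY]
step 5: bank3 2->2 [HIT]
step 6: bank2 6->6 [HIT]
step 7: bank0 0->4 [CONFLICT]
step 8: bank0 4->4 [HIT]
step 9: bank1 6->1 [CONFLICT]
step 10: bank1 1->6 [CONFLICT]
step 11: bank2 6->0 [CONFLICT]
step 12: bank2 0->5 [CONFLICT]
step 13: bank2 5->3 [CONFLICT]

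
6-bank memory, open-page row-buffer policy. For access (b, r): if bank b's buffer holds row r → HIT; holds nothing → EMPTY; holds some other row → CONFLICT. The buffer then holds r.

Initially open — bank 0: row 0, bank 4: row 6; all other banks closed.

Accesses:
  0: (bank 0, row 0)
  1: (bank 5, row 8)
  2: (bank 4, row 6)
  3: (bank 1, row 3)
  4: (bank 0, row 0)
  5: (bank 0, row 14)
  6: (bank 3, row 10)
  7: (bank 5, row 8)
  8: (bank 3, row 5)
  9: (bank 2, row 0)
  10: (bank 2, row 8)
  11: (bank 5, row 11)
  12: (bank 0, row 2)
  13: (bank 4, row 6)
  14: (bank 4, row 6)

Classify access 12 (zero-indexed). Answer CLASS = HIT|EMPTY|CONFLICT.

step 0: bank0 0->0 [HIT]
step 1: bank5 None->8 [EMPTY]
step 2: bank4 6->6 [HIT]
step 3: bank1 None->3 [EMPTY]
step 4: bank0 0->0 [HIT]
step 5: bank0 0->14 [CONFLICT]
step 6: bank3 None->10 [EMPTY]
step 7: bank5 8->8 [HIT]
step 8: bank3 10->5 [CONFLICT]
step 9: bank2 None->0 [EMPTY]
step 10: bank2 0->8 [CONFLICT]
step 11: bank5 8->11 [CONFLICT]
step 12: bank0 14->2 [CONFLICT]
step 13: bank4 6->6 [HIT]
step 14: bank4 6->6 [HIT]

CLASS = CONFLICT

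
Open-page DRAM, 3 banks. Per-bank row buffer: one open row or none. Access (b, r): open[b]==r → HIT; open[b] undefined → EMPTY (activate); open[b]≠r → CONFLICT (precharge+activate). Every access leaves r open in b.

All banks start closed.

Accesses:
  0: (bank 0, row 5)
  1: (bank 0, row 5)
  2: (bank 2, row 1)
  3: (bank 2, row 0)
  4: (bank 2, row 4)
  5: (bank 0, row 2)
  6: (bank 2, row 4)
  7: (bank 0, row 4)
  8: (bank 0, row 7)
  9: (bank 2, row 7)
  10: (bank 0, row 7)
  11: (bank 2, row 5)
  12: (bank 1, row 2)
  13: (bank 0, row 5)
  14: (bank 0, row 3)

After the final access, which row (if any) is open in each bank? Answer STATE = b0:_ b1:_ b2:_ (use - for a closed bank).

STATE = b0:3 b1:2 b2:5

  [0] b0 r5: no row ⇒ E
  [1] b0 r5: had r5 ⇒ H
  [2] b2 r1: no row ⇒ E
  [3] b2 r0: had r1 ⇒ C
  [4] b2 r4: had r0 ⇒ C
  [5] b0 r2: had r5 ⇒ C
  [6] b2 r4: had r4 ⇒ H
  [7] b0 r4: had r2 ⇒ C
  [8] b0 r7: had r4 ⇒ C
  [9] b2 r7: had r4 ⇒ C
  [10] b0 r7: had r7 ⇒ H
  [11] b2 r5: had r7 ⇒ C
  [12] b1 r2: no row ⇒ E
  [13] b0 r5: had r7 ⇒ C
  [14] b0 r3: had r5 ⇒ C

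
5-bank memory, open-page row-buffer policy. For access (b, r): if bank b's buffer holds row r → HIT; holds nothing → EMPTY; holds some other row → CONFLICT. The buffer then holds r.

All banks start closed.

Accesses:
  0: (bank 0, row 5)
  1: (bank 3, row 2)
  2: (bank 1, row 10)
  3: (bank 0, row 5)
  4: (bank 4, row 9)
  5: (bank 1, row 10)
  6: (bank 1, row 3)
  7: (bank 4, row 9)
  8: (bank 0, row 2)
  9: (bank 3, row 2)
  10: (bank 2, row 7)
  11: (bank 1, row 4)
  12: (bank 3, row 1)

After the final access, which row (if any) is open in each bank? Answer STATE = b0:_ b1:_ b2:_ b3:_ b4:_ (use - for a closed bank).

STATE = b0:2 b1:4 b2:7 b3:1 b4:9

step 0: bank0 None->5 [EMPTY]
step 1: bank3 None->2 [EMPTY]
step 2: bank1 None->10 [EMPTY]
step 3: bank0 5->5 [HIT]
step 4: bank4 None->9 [EMPTY]
step 5: bank1 10->10 [HIT]
step 6: bank1 10->3 [CONFLICT]
step 7: bank4 9->9 [HIT]
step 8: bank0 5->2 [CONFLICT]
step 9: bank3 2->2 [HIT]
step 10: bank2 None->7 [EMPTY]
step 11: bank1 3->4 [CONFLICT]
step 12: bank3 2->1 [CONFLICT]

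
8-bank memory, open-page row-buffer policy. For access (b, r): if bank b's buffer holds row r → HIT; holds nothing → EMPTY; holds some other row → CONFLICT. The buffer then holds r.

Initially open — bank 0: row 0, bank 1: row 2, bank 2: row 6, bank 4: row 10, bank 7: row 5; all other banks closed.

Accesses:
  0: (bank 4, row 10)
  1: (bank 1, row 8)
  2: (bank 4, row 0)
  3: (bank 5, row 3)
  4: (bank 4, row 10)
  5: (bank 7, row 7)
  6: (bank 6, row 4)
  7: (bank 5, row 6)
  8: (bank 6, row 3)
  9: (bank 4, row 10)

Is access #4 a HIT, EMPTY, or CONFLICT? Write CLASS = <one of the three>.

CLASS = CONFLICT

  [0] b4 r10: had r10 ⇒ H
  [1] b1 r8: had r2 ⇒ C
  [2] b4 r0: had r10 ⇒ C
  [3] b5 r3: no row ⇒ E
  [4] b4 r10: had r0 ⇒ C
  [5] b7 r7: had r5 ⇒ C
  [6] b6 r4: no row ⇒ E
  [7] b5 r6: had r3 ⇒ C
  [8] b6 r3: had r4 ⇒ C
  [9] b4 r10: had r10 ⇒ H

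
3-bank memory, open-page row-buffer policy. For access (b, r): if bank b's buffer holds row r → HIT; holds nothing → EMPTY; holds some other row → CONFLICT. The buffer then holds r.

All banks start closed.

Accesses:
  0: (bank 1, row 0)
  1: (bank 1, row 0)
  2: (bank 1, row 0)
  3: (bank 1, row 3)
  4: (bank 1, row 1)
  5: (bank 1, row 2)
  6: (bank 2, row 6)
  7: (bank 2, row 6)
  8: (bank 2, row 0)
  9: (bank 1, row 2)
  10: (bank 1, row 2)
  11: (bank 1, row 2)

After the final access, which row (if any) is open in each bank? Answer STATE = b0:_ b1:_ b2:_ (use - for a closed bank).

0: bank 1 row 0 — prev None → EMPTY
1: bank 1 row 0 — prev 0 → HIT
2: bank 1 row 0 — prev 0 → HIT
3: bank 1 row 3 — prev 0 → CONFLICT
4: bank 1 row 1 — prev 3 → CONFLICT
5: bank 1 row 2 — prev 1 → CONFLICT
6: bank 2 row 6 — prev None → EMPTY
7: bank 2 row 6 — prev 6 → HIT
8: bank 2 row 0 — prev 6 → CONFLICT
9: bank 1 row 2 — prev 2 → HIT
10: bank 1 row 2 — prev 2 → HIT
11: bank 1 row 2 — prev 2 → HIT

STATE = b0:- b1:2 b2:0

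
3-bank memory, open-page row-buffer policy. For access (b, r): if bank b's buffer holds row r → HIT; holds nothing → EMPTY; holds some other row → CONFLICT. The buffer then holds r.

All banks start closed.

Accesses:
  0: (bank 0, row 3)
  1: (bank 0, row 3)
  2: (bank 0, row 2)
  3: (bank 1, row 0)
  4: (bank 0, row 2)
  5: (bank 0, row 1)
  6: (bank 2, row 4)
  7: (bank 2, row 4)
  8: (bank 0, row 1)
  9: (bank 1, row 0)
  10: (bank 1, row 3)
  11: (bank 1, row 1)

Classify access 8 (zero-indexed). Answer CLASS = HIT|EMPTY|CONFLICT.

CLASS = HIT

  [0] b0 r3: no row ⇒ E
  [1] b0 r3: had r3 ⇒ H
  [2] b0 r2: had r3 ⇒ C
  [3] b1 r0: no row ⇒ E
  [4] b0 r2: had r2 ⇒ H
  [5] b0 r1: had r2 ⇒ C
  [6] b2 r4: no row ⇒ E
  [7] b2 r4: had r4 ⇒ H
  [8] b0 r1: had r1 ⇒ H
  [9] b1 r0: had r0 ⇒ H
  [10] b1 r3: had r0 ⇒ C
  [11] b1 r1: had r3 ⇒ C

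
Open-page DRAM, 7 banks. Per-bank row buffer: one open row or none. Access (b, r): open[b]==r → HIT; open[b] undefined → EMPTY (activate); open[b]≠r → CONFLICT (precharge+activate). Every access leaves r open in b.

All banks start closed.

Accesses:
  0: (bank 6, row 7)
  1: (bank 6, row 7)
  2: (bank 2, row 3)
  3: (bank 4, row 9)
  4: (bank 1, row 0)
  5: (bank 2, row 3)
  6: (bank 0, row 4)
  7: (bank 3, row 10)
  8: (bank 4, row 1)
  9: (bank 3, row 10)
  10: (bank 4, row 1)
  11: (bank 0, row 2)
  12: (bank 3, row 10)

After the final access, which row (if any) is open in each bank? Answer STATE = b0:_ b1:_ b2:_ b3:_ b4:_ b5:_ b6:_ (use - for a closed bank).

#0 (6,7) E
#1 (6,7) H  (was 7)
#2 (2,3) E
#3 (4,9) E
#4 (1,0) E
#5 (2,3) H  (was 3)
#6 (0,4) E
#7 (3,10) E
#8 (4,1) C  (was 9)
#9 (3,10) H  (was 10)
#10 (4,1) H  (was 1)
#11 (0,2) C  (was 4)
#12 (3,10) H  (was 10)

STATE = b0:2 b1:0 b2:3 b3:10 b4:1 b5:- b6:7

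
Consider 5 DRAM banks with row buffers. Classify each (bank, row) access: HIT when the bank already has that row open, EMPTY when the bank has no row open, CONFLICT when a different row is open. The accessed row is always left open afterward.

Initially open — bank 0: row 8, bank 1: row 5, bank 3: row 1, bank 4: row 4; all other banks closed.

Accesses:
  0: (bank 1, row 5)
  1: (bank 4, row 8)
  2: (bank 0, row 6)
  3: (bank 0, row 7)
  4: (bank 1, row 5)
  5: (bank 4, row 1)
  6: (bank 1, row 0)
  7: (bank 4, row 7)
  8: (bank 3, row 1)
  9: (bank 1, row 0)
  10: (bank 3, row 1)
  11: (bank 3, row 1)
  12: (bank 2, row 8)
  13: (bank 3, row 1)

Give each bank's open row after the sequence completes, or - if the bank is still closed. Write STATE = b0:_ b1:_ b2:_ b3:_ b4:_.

STATE = b0:7 b1:0 b2:8 b3:1 b4:7

#0 (1,5) H  (was 5)
#1 (4,8) C  (was 4)
#2 (0,6) C  (was 8)
#3 (0,7) C  (was 6)
#4 (1,5) H  (was 5)
#5 (4,1) C  (was 8)
#6 (1,0) C  (was 5)
#7 (4,7) C  (was 1)
#8 (3,1) H  (was 1)
#9 (1,0) H  (was 0)
#10 (3,1) H  (was 1)
#11 (3,1) H  (was 1)
#12 (2,8) E
#13 (3,1) H  (was 1)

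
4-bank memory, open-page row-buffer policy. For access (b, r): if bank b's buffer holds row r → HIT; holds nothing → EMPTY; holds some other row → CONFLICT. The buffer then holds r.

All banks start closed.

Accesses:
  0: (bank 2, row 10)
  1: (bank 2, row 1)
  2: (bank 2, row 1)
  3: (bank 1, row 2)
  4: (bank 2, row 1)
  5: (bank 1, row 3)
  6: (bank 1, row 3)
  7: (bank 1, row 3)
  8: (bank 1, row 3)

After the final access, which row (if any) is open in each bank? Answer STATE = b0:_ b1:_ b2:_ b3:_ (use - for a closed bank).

0: bank 2 row 10 — prev None → EMPTY
1: bank 2 row 1 — prev 10 → CONFLICT
2: bank 2 row 1 — prev 1 → HIT
3: bank 1 row 2 — prev None → EMPTY
4: bank 2 row 1 — prev 1 → HIT
5: bank 1 row 3 — prev 2 → CONFLICT
6: bank 1 row 3 — prev 3 → HIT
7: bank 1 row 3 — prev 3 → HIT
8: bank 1 row 3 — prev 3 → HIT

STATE = b0:- b1:3 b2:1 b3:-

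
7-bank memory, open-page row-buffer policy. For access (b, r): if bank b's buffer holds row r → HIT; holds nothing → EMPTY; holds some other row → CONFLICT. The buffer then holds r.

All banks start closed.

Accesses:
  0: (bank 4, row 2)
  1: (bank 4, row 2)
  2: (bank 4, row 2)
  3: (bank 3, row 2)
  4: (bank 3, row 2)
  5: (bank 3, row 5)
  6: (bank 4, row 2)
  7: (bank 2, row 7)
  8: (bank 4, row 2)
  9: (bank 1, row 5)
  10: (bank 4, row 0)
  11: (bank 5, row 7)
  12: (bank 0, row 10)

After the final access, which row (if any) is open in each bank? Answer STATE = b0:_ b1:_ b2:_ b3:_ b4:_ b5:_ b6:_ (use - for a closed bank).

  [0] b4 r2: no row ⇒ E
  [1] b4 r2: had r2 ⇒ H
  [2] b4 r2: had r2 ⇒ H
  [3] b3 r2: no row ⇒ E
  [4] b3 r2: had r2 ⇒ H
  [5] b3 r5: had r2 ⇒ C
  [6] b4 r2: had r2 ⇒ H
  [7] b2 r7: no row ⇒ E
  [8] b4 r2: had r2 ⇒ H
  [9] b1 r5: no row ⇒ E
  [10] b4 r0: had r2 ⇒ C
  [11] b5 r7: no row ⇒ E
  [12] b0 r10: no row ⇒ E

STATE = b0:10 b1:5 b2:7 b3:5 b4:0 b5:7 b6:-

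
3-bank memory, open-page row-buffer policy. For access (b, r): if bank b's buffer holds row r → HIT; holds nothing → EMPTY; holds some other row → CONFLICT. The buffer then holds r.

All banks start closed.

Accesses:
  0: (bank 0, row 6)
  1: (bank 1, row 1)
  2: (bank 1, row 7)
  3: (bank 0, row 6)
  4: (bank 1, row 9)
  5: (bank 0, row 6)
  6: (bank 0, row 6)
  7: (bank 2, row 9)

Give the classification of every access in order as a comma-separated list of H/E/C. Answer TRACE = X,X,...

TRACE = E,E,C,H,C,H,H,E

#0 (0,6) E
#1 (1,1) E
#2 (1,7) C  (was 1)
#3 (0,6) H  (was 6)
#4 (1,9) C  (was 7)
#5 (0,6) H  (was 6)
#6 (0,6) H  (was 6)
#7 (2,9) E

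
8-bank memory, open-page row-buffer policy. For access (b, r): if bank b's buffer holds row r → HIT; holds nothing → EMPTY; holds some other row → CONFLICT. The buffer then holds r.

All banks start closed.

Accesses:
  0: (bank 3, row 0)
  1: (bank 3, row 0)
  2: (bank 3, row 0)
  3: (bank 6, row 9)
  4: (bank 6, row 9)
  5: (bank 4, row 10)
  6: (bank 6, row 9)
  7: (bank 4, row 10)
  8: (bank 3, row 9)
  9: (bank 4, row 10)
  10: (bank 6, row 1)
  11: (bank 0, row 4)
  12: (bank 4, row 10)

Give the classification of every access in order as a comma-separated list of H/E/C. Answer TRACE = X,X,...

step 0: bank3 None->0 [EMPTY]
step 1: bank3 0->0 [HIT]
step 2: bank3 0->0 [HIT]
step 3: bank6 None->9 [EMPTY]
step 4: bank6 9->9 [HIT]
step 5: bank4 None->10 [EMPTY]
step 6: bank6 9->9 [HIT]
step 7: bank4 10->10 [HIT]
step 8: bank3 0->9 [CONFLICT]
step 9: bank4 10->10 [HIT]
step 10: bank6 9->1 [CONFLICT]
step 11: bank0 None->4 [EMPTY]
step 12: bank4 10->10 [HIT]

TRACE = E,H,H,E,H,E,H,H,C,H,C,E,H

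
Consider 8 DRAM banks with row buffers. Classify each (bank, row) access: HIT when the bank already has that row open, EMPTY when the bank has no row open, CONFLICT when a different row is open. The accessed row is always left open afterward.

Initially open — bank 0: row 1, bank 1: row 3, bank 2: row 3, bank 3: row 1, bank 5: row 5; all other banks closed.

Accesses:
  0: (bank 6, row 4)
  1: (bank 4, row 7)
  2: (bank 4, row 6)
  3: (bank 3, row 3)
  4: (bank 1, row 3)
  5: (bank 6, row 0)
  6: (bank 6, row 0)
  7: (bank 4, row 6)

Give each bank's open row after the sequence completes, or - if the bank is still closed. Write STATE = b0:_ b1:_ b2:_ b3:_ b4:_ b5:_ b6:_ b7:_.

  [0] b6 r4: no row ⇒ E
  [1] b4 r7: no row ⇒ E
  [2] b4 r6: had r7 ⇒ C
  [3] b3 r3: had r1 ⇒ C
  [4] b1 r3: had r3 ⇒ H
  [5] b6 r0: had r4 ⇒ C
  [6] b6 r0: had r0 ⇒ H
  [7] b4 r6: had r6 ⇒ H

STATE = b0:1 b1:3 b2:3 b3:3 b4:6 b5:5 b6:0 b7:-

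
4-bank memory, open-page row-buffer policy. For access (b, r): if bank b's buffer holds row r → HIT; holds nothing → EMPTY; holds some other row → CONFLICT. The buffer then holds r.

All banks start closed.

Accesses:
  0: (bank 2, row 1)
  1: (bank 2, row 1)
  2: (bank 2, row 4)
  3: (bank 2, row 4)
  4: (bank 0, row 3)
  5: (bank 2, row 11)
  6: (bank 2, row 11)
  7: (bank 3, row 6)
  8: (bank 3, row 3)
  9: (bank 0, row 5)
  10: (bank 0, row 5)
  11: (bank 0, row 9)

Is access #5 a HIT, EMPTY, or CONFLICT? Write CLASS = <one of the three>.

step 0: bank2 None->1 [EMPTY]
step 1: bank2 1->1 [HIT]
step 2: bank2 1->4 [CONFLICT]
step 3: bank2 4->4 [HIT]
step 4: bank0 None->3 [EMPTY]
step 5: bank2 4->11 [CONFLICT]
step 6: bank2 11->11 [HIT]
step 7: bank3 None->6 [EMPTY]
step 8: bank3 6->3 [CONFLICT]
step 9: bank0 3->5 [CONFLICT]
step 10: bank0 5->5 [HIT]
step 11: bank0 5->9 [CONFLICT]

CLASS = CONFLICT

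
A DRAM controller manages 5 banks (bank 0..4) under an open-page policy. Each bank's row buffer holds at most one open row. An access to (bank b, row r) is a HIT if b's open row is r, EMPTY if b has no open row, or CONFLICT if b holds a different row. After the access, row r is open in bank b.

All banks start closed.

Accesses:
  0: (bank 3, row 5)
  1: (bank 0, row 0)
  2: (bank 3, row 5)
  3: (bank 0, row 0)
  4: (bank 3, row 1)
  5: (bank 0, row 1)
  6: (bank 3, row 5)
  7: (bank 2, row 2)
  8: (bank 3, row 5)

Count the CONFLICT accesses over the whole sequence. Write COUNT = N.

COUNT = 3

  [0] b3 r5: no row ⇒ E
  [1] b0 r0: no row ⇒ E
  [2] b3 r5: had r5 ⇒ H
  [3] b0 r0: had r0 ⇒ H
  [4] b3 r1: had r5 ⇒ C
  [5] b0 r1: had r0 ⇒ C
  [6] b3 r5: had r1 ⇒ C
  [7] b2 r2: no row ⇒ E
  [8] b3 r5: had r5 ⇒ H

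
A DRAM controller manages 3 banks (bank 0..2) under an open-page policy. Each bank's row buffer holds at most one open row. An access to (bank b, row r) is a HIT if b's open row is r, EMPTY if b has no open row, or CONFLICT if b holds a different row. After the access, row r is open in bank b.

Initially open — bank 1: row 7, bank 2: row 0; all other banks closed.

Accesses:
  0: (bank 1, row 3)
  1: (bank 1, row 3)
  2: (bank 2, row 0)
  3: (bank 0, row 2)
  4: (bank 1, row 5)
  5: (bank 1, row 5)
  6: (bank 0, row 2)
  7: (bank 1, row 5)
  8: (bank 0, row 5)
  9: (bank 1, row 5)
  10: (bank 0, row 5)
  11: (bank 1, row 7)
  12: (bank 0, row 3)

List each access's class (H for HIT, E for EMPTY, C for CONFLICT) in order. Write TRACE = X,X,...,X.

  [0] b1 r3: had r7 ⇒ C
  [1] b1 r3: had r3 ⇒ H
  [2] b2 r0: had r0 ⇒ H
  [3] b0 r2: no row ⇒ E
  [4] b1 r5: had r3 ⇒ C
  [5] b1 r5: had r5 ⇒ H
  [6] b0 r2: had r2 ⇒ H
  [7] b1 r5: had r5 ⇒ H
  [8] b0 r5: had r2 ⇒ C
  [9] b1 r5: had r5 ⇒ H
  [10] b0 r5: had r5 ⇒ H
  [11] b1 r7: had r5 ⇒ C
  [12] b0 r3: had r5 ⇒ C

TRACE = C,H,H,E,C,H,H,H,C,H,H,C,C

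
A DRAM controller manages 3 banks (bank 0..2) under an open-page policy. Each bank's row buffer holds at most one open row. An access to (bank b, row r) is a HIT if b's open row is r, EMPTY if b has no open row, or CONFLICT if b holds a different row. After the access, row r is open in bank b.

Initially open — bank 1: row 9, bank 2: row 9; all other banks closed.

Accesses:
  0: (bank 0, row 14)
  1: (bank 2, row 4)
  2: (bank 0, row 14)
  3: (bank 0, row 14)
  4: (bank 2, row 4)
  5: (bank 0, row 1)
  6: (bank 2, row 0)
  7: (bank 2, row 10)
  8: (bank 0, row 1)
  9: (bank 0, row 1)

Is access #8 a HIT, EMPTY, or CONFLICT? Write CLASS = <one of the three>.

0: bank 0 row 14 — prev None → EMPTY
1: bank 2 row 4 — prev 9 → CONFLICT
2: bank 0 row 14 — prev 14 → HIT
3: bank 0 row 14 — prev 14 → HIT
4: bank 2 row 4 — prev 4 → HIT
5: bank 0 row 1 — prev 14 → CONFLICT
6: bank 2 row 0 — prev 4 → CONFLICT
7: bank 2 row 10 — prev 0 → CONFLICT
8: bank 0 row 1 — prev 1 → HIT
9: bank 0 row 1 — prev 1 → HIT

CLASS = HIT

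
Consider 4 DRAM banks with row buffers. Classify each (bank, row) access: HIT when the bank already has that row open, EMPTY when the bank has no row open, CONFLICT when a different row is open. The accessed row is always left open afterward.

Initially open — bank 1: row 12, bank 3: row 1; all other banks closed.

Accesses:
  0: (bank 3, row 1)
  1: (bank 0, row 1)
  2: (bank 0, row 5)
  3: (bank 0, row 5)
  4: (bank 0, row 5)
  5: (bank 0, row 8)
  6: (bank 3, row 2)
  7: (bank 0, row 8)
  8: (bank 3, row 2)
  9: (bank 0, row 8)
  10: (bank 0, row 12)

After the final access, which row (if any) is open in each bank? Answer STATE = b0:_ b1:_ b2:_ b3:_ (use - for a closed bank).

#0 (3,1) H  (was 1)
#1 (0,1) E
#2 (0,5) C  (was 1)
#3 (0,5) H  (was 5)
#4 (0,5) H  (was 5)
#5 (0,8) C  (was 5)
#6 (3,2) C  (was 1)
#7 (0,8) H  (was 8)
#8 (3,2) H  (was 2)
#9 (0,8) H  (was 8)
#10 (0,12) C  (was 8)

STATE = b0:12 b1:12 b2:- b3:2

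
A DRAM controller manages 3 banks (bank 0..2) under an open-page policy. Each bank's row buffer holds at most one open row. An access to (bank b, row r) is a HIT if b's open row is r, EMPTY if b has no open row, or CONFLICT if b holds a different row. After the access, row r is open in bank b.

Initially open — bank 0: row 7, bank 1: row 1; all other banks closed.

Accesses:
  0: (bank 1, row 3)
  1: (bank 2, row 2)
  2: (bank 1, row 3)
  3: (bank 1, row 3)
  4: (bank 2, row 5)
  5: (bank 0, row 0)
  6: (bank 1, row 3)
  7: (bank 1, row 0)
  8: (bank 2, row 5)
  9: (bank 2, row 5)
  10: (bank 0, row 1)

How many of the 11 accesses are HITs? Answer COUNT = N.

step 0: bank1 1->3 [CONFLICT]
step 1: bank2 None->2 [EMPTY]
step 2: bank1 3->3 [HIT]
step 3: bank1 3->3 [HIT]
step 4: bank2 2->5 [CONFLICT]
step 5: bank0 7->0 [CONFLICT]
step 6: bank1 3->3 [HIT]
step 7: bank1 3->0 [CONFLICT]
step 8: bank2 5->5 [HIT]
step 9: bank2 5->5 [HIT]
step 10: bank0 0->1 [CONFLICT]

COUNT = 5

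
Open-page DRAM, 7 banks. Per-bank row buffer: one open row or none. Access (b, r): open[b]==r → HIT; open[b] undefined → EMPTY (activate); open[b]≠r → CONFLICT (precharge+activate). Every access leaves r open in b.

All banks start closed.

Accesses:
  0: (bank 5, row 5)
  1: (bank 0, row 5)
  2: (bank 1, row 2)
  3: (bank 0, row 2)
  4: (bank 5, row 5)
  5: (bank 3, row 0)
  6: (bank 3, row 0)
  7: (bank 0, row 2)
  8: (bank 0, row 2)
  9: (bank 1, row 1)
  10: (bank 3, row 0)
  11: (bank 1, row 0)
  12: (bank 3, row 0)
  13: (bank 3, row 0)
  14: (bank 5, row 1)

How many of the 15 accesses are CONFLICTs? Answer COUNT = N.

COUNT = 4

#0 (5,5) E
#1 (0,5) E
#2 (1,2) E
#3 (0,2) C  (was 5)
#4 (5,5) H  (was 5)
#5 (3,0) E
#6 (3,0) H  (was 0)
#7 (0,2) H  (was 2)
#8 (0,2) H  (was 2)
#9 (1,1) C  (was 2)
#10 (3,0) H  (was 0)
#11 (1,0) C  (was 1)
#12 (3,0) H  (was 0)
#13 (3,0) H  (was 0)
#14 (5,1) C  (was 5)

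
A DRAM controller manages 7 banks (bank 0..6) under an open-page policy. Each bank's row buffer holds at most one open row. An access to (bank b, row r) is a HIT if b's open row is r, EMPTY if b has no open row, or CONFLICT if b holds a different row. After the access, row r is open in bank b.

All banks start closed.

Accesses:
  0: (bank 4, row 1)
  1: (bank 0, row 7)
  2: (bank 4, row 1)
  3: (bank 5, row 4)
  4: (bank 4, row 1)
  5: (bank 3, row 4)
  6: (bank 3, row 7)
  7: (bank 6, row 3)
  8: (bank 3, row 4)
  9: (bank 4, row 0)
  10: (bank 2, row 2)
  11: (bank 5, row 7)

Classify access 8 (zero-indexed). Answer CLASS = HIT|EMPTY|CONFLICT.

step 0: bank4 None->1 [EMPTY]
step 1: bank0 None->7 [EMPTY]
step 2: bank4 1->1 [HIT]
step 3: bank5 None->4 [EMPTY]
step 4: bank4 1->1 [HIT]
step 5: bank3 None->4 [EMPTY]
step 6: bank3 4->7 [CONFLICT]
step 7: bank6 None->3 [EMPTY]
step 8: bank3 7->4 [CONFLICT]
step 9: bank4 1->0 [CONFLICT]
step 10: bank2 None->2 [EMPTY]
step 11: bank5 4->7 [CONFLICT]

CLASS = CONFLICT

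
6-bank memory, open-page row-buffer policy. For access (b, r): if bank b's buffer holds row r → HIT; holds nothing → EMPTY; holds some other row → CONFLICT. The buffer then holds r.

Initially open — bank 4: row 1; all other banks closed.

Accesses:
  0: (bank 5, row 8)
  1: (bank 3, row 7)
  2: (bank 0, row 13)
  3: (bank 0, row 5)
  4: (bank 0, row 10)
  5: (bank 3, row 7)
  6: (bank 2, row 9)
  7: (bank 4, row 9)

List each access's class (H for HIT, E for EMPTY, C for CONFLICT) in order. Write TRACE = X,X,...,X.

TRACE = E,E,E,C,C,H,E,C

step 0: bank5 None->8 [EMPTY]
step 1: bank3 None->7 [EMPTY]
step 2: bank0 None->13 [EMPTY]
step 3: bank0 13->5 [CONFLICT]
step 4: bank0 5->10 [CONFLICT]
step 5: bank3 7->7 [HIT]
step 6: bank2 None->9 [EMPTY]
step 7: bank4 1->9 [CONFLICT]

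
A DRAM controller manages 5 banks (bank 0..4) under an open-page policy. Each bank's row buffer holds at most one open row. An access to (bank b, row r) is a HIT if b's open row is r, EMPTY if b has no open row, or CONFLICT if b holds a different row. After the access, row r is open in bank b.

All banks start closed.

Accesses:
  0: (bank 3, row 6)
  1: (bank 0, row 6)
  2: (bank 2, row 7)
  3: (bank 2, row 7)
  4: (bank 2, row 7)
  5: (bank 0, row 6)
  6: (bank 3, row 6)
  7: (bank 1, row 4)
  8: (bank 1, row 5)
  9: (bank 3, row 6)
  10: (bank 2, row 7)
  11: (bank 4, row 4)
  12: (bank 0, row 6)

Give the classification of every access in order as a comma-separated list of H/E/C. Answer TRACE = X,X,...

0: bank 3 row 6 — prev None → EMPTY
1: bank 0 row 6 — prev None → EMPTY
2: bank 2 row 7 — prev None → EMPTY
3: bank 2 row 7 — prev 7 → HIT
4: bank 2 row 7 — prev 7 → HIT
5: bank 0 row 6 — prev 6 → HIT
6: bank 3 row 6 — prev 6 → HIT
7: bank 1 row 4 — prev None → EMPTY
8: bank 1 row 5 — prev 4 → CONFLICT
9: bank 3 row 6 — prev 6 → HIT
10: bank 2 row 7 — prev 7 → HIT
11: bank 4 row 4 — prev None → EMPTY
12: bank 0 row 6 — prev 6 → HIT

TRACE = E,E,E,H,H,H,H,E,C,H,H,E,H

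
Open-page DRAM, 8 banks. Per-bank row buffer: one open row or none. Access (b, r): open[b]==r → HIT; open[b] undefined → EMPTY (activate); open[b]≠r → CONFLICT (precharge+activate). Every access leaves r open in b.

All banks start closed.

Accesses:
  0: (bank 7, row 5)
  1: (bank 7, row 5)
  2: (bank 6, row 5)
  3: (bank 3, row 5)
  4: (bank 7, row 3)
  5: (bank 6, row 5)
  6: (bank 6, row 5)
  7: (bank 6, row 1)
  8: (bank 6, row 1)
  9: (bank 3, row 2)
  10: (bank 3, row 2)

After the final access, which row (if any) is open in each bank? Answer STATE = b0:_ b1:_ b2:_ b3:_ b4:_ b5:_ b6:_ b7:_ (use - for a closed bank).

  [0] b7 r5: no row ⇒ E
  [1] b7 r5: had r5 ⇒ H
  [2] b6 r5: no row ⇒ E
  [3] b3 r5: no row ⇒ E
  [4] b7 r3: had r5 ⇒ C
  [5] b6 r5: had r5 ⇒ H
  [6] b6 r5: had r5 ⇒ H
  [7] b6 r1: had r5 ⇒ C
  [8] b6 r1: had r1 ⇒ H
  [9] b3 r2: had r5 ⇒ C
  [10] b3 r2: had r2 ⇒ H

STATE = b0:- b1:- b2:- b3:2 b4:- b5:- b6:1 b7:3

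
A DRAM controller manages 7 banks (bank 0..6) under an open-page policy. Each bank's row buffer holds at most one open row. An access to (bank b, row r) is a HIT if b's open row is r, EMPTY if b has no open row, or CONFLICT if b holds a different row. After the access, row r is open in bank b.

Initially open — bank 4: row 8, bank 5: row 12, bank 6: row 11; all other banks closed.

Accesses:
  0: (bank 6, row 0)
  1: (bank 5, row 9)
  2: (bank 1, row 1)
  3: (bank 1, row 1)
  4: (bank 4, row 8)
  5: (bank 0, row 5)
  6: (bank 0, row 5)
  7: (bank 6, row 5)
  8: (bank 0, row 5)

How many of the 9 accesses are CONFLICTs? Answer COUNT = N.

COUNT = 3

  [0] b6 r0: had r11 ⇒ C
  [1] b5 r9: had r12 ⇒ C
  [2] b1 r1: no row ⇒ E
  [3] b1 r1: had r1 ⇒ H
  [4] b4 r8: had r8 ⇒ H
  [5] b0 r5: no row ⇒ E
  [6] b0 r5: had r5 ⇒ H
  [7] b6 r5: had r0 ⇒ C
  [8] b0 r5: had r5 ⇒ H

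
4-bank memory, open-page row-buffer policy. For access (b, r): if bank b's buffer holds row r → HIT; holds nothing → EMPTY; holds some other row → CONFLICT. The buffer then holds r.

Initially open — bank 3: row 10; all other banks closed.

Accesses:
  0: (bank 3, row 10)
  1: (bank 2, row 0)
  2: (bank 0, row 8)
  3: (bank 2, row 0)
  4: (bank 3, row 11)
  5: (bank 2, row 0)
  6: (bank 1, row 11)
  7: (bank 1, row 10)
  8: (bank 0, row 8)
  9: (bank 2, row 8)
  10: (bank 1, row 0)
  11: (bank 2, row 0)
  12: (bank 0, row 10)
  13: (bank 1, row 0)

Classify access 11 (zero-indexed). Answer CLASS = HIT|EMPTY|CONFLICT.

#0 (3,10) H  (was 10)
#1 (2,0) E
#2 (0,8) E
#3 (2,0) H  (was 0)
#4 (3,11) C  (was 10)
#5 (2,0) H  (was 0)
#6 (1,11) E
#7 (1,10) C  (was 11)
#8 (0,8) H  (was 8)
#9 (2,8) C  (was 0)
#10 (1,0) C  (was 10)
#11 (2,0) C  (was 8)
#12 (0,10) C  (was 8)
#13 (1,0) H  (was 0)

CLASS = CONFLICT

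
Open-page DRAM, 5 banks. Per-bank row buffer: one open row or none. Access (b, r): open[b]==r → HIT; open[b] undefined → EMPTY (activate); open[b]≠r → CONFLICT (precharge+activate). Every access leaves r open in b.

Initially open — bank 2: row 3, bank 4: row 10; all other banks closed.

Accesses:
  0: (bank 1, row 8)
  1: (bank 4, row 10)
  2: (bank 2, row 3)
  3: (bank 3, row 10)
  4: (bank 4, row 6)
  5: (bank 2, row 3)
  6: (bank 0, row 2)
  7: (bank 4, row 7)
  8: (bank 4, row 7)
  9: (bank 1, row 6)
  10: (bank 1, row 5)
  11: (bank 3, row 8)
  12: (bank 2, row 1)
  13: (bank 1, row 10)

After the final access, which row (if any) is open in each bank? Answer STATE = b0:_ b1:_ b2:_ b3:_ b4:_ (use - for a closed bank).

0: bank 1 row 8 — prev None → EMPTY
1: bank 4 row 10 — prev 10 → HIT
2: bank 2 row 3 — prev 3 → HIT
3: bank 3 row 10 — prev None → EMPTY
4: bank 4 row 6 — prev 10 → CONFLICT
5: bank 2 row 3 — prev 3 → HIT
6: bank 0 row 2 — prev None → EMPTY
7: bank 4 row 7 — prev 6 → CONFLICT
8: bank 4 row 7 — prev 7 → HIT
9: bank 1 row 6 — prev 8 → CONFLICT
10: bank 1 row 5 — prev 6 → CONFLICT
11: bank 3 row 8 — prev 10 → CONFLICT
12: bank 2 row 1 — prev 3 → CONFLICT
13: bank 1 row 10 — prev 5 → CONFLICT

STATE = b0:2 b1:10 b2:1 b3:8 b4:7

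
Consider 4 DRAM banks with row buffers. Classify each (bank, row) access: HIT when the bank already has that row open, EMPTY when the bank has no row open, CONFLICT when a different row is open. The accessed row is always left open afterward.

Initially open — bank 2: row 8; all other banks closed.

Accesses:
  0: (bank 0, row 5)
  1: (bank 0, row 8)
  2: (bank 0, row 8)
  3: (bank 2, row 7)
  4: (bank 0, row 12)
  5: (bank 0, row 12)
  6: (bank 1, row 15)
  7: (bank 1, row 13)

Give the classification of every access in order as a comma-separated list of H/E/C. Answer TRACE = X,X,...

TRACE = E,C,H,C,C,H,E,C

  [0] b0 r5: no row ⇒ E
  [1] b0 r8: had r5 ⇒ C
  [2] b0 r8: had r8 ⇒ H
  [3] b2 r7: had r8 ⇒ C
  [4] b0 r12: had r8 ⇒ C
  [5] b0 r12: had r12 ⇒ H
  [6] b1 r15: no row ⇒ E
  [7] b1 r13: had r15 ⇒ C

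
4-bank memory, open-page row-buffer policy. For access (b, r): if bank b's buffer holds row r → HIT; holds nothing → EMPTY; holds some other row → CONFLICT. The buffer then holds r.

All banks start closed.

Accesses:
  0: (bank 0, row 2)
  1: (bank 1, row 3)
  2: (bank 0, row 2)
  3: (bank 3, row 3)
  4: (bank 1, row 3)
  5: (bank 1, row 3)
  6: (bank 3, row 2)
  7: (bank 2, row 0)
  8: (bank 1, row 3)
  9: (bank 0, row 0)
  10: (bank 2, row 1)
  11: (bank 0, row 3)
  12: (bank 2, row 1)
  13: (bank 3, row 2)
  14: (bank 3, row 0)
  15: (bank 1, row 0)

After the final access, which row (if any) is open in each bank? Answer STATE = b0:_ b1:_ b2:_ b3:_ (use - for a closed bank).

#0 (0,2) E
#1 (1,3) E
#2 (0,2) H  (was 2)
#3 (3,3) E
#4 (1,3) H  (was 3)
#5 (1,3) H  (was 3)
#6 (3,2) C  (was 3)
#7 (2,0) E
#8 (1,3) H  (was 3)
#9 (0,0) C  (was 2)
#10 (2,1) C  (was 0)
#11 (0,3) C  (was 0)
#12 (2,1) H  (was 1)
#13 (3,2) H  (was 2)
#14 (3,0) C  (was 2)
#15 (1,0) C  (was 3)

STATE = b0:3 b1:0 b2:1 b3:0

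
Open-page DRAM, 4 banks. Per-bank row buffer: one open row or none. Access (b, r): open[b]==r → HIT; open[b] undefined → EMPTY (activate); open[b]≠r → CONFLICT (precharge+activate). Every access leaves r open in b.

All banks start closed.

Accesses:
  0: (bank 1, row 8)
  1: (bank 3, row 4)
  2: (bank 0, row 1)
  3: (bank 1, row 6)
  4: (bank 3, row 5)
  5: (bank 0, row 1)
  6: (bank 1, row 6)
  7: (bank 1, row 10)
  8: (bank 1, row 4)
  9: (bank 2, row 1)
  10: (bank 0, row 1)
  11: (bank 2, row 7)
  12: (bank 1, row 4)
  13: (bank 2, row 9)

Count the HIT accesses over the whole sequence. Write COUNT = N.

#0 (1,8) E
#1 (3,4) E
#2 (0,1) E
#3 (1,6) C  (was 8)
#4 (3,5) C  (was 4)
#5 (0,1) H  (was 1)
#6 (1,6) H  (was 6)
#7 (1,10) C  (was 6)
#8 (1,4) C  (was 10)
#9 (2,1) E
#10 (0,1) H  (was 1)
#11 (2,7) C  (was 1)
#12 (1,4) H  (was 4)
#13 (2,9) C  (was 7)

COUNT = 4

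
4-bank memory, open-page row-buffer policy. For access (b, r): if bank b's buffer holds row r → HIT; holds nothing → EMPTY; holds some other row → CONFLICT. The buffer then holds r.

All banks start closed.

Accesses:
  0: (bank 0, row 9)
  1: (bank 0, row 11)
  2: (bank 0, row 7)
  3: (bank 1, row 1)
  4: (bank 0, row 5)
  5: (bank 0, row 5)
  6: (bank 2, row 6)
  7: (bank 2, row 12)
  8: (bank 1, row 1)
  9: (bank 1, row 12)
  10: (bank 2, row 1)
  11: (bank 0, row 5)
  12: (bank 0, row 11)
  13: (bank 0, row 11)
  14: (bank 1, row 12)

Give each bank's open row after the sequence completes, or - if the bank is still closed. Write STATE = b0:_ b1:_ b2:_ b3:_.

STATE = b0:11 b1:12 b2:1 b3:-

#0 (0,9) E
#1 (0,11) C  (was 9)
#2 (0,7) C  (was 11)
#3 (1,1) E
#4 (0,5) C  (was 7)
#5 (0,5) H  (was 5)
#6 (2,6) E
#7 (2,12) C  (was 6)
#8 (1,1) H  (was 1)
#9 (1,12) C  (was 1)
#10 (2,1) C  (was 12)
#11 (0,5) H  (was 5)
#12 (0,11) C  (was 5)
#13 (0,11) H  (was 11)
#14 (1,12) H  (was 12)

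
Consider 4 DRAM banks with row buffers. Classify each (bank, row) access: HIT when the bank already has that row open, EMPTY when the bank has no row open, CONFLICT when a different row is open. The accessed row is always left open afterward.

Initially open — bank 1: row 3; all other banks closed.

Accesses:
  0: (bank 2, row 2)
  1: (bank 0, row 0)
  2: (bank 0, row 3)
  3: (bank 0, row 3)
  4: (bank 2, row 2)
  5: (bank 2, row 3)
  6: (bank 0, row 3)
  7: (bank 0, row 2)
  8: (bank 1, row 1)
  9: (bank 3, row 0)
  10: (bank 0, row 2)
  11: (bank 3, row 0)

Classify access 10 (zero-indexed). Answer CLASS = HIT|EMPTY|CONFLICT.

step 0: bank2 None->2 [EMPTY]
step 1: bank0 None->0 [EMPTY]
step 2: bank0 0->3 [CONFLICT]
step 3: bank0 3->3 [HIT]
step 4: bank2 2->2 [HIT]
step 5: bank2 2->3 [CONFLICT]
step 6: bank0 3->3 [HIT]
step 7: bank0 3->2 [CONFLICT]
step 8: bank1 3->1 [CONFLICT]
step 9: bank3 None->0 [EMPTY]
step 10: bank0 2->2 [HIT]
step 11: bank3 0->0 [HIT]

CLASS = HIT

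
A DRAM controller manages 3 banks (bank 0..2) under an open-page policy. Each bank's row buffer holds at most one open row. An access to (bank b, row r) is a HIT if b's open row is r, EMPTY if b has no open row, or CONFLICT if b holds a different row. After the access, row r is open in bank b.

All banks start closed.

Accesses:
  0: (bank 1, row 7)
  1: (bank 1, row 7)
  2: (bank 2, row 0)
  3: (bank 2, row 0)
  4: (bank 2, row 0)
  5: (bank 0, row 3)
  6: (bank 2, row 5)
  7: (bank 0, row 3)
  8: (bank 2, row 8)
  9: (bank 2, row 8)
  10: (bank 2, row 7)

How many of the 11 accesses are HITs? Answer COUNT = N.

COUNT = 5

0: bank 1 row 7 — prev None → EMPTY
1: bank 1 row 7 — prev 7 → HIT
2: bank 2 row 0 — prev None → EMPTY
3: bank 2 row 0 — prev 0 → HIT
4: bank 2 row 0 — prev 0 → HIT
5: bank 0 row 3 — prev None → EMPTY
6: bank 2 row 5 — prev 0 → CONFLICT
7: bank 0 row 3 — prev 3 → HIT
8: bank 2 row 8 — prev 5 → CONFLICT
9: bank 2 row 8 — prev 8 → HIT
10: bank 2 row 7 — prev 8 → CONFLICT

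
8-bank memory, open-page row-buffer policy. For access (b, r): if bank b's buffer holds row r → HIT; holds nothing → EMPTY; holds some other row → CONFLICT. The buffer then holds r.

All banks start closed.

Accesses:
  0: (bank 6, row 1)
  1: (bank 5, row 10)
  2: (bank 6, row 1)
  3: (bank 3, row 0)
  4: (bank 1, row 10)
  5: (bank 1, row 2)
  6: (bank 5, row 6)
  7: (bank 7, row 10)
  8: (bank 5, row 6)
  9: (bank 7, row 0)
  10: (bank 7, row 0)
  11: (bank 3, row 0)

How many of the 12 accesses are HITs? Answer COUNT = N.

  [0] b6 r1: no row ⇒ E
  [1] b5 r10: no row ⇒ E
  [2] b6 r1: had r1 ⇒ H
  [3] b3 r0: no row ⇒ E
  [4] b1 r10: no row ⇒ E
  [5] b1 r2: had r10 ⇒ C
  [6] b5 r6: had r10 ⇒ C
  [7] b7 r10: no row ⇒ E
  [8] b5 r6: had r6 ⇒ H
  [9] b7 r0: had r10 ⇒ C
  [10] b7 r0: had r0 ⇒ H
  [11] b3 r0: had r0 ⇒ H

COUNT = 4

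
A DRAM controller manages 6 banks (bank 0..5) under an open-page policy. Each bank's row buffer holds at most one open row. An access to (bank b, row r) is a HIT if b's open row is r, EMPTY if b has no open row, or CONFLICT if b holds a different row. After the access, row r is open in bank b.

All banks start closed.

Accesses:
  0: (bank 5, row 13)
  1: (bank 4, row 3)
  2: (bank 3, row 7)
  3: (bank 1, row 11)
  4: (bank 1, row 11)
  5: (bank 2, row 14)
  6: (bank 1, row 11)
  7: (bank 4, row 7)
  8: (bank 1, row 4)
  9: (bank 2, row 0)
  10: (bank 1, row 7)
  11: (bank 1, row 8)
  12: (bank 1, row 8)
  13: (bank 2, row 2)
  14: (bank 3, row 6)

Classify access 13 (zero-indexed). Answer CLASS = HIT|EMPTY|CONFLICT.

  [0] b5 r13: no row ⇒ E
  [1] b4 r3: no row ⇒ E
  [2] b3 r7: no row ⇒ E
  [3] b1 r11: no row ⇒ E
  [4] b1 r11: had r11 ⇒ H
  [5] b2 r14: no row ⇒ E
  [6] b1 r11: had r11 ⇒ H
  [7] b4 r7: had r3 ⇒ C
  [8] b1 r4: had r11 ⇒ C
  [9] b2 r0: had r14 ⇒ C
  [10] b1 r7: had r4 ⇒ C
  [11] b1 r8: had r7 ⇒ C
  [12] b1 r8: had r8 ⇒ H
  [13] b2 r2: had r0 ⇒ C
  [14] b3 r6: had r7 ⇒ C

CLASS = CONFLICT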